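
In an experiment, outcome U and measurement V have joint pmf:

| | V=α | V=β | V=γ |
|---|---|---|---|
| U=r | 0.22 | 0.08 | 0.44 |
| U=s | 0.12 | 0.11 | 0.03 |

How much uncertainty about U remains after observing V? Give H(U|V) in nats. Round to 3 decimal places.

0.462 nats

Chain rule: H(U|V) = H(U,V) − H(V).
Marginals: p(U) = (0.7400, 0.2600), p(V) = (0.3400, 0.1900, 0.4700).
H(U,V) = 1.4988 nats; H(V) = 1.0372 nats.
H(U|V) = 1.4988 − 1.0372 = 0.462 nats.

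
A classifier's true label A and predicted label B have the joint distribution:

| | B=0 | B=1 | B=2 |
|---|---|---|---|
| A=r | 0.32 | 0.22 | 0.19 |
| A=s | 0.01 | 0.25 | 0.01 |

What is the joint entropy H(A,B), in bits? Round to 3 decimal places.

2.095 bits

H(A,B) = −Σ p(x,y)·log₂ p(x,y) over all 6 cells.
  cell (r,0): −0.32·log₂0.32 = 0.5260
  cell (r,1): −0.22·log₂0.22 = 0.4806
  cell (r,2): −0.19·log₂0.19 = 0.4552
  cell (s,0): −0.01·log₂0.01 = 0.0664
  cell (s,1): −0.25·log₂0.25 = 0.5000
  cell (s,2): −0.01·log₂0.01 = 0.0664
Sum = 2.095 bits.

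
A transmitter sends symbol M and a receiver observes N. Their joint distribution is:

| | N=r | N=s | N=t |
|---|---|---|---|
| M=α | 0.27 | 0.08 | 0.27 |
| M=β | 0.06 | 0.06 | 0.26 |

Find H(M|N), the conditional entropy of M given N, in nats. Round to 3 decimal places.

0.619 nats

Marginals: p(M) = (0.6200, 0.3800), p(N) = (0.3300, 0.1400, 0.5300).
H(M|N) = Σ p(N) · H(M|N=·).
  N=r: p=0.3300, H(M|N=r) = 0.4741
  N=s: p=0.1400, H(M|N=s) = 0.6829
  N=t: p=0.5300, H(M|N=t) = 0.6930
Weighted sum = 0.619 nats.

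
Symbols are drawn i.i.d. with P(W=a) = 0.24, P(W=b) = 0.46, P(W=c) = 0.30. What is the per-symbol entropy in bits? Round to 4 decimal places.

H(W) = −Σ p·log₂ p.
  −(0.24)·log₂(0.24) = 0.49413
  −(0.46)·log₂(0.46) = 0.51534
  −(0.30)·log₂(0.30) = 0.52109
Sum: 0.49413 + 0.51534 + 0.52109 = 1.5306 bits.

1.5306 bits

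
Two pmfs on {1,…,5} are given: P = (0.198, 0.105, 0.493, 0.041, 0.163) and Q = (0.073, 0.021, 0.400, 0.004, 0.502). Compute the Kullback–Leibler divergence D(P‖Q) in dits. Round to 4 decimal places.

0.1658 dits

D(P‖Q) = Σ p·log₁₀(p/q).
  0.198·log₁₀(0.198/0.073) = 0.08580
  0.105·log₁₀(0.105/0.021) = 0.07339
  0.493·log₁₀(0.493/0.400) = 0.04476
  0.041·log₁₀(0.041/0.004) = 0.04144
  0.163·log₁₀(0.163/0.502) = -0.07963
D(P‖Q) = 0.1658 dits.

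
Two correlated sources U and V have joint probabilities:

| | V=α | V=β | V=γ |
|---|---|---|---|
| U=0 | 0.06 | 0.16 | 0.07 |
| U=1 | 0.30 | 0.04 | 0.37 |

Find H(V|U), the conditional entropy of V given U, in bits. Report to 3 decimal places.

Marginals: p(U) = (0.2900, 0.7100), p(V) = (0.3600, 0.2000, 0.4400).
H(V|U) = Σ p(U) · H(V|U=·).
  U=0: p=0.2900, H(V|U=0) = 1.4386
  U=1: p=0.7100, H(V|U=1) = 1.2490
Weighted sum = 1.304 bits.

1.304 bits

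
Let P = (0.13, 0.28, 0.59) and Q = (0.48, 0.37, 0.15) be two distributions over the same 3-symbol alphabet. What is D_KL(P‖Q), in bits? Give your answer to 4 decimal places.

D(P‖Q) = Σ p·log₂(p/q).
  0.13·log₂(0.13/0.48) = -0.24499
  0.28·log₂(0.28/0.37) = -0.11259
  0.59·log₂(0.59/0.15) = 1.16569
D(P‖Q) = 0.8081 bits.

0.8081 bits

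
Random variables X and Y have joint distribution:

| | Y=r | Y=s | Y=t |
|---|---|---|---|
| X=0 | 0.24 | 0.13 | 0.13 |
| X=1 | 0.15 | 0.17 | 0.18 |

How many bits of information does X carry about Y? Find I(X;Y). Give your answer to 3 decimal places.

Marginals: p(X) = (0.5000, 0.5000), p(Y) = (0.3900, 0.3000, 0.3100).
I(X;Y) = H(X) + H(Y) − H(X,Y).
H(X) = 1.0000, H(Y) = 1.5747, H(X,Y) = 2.5499.
I(X;Y) = 1.0000 + 1.5747 − 2.5499 = 0.025 bits.

0.025 bits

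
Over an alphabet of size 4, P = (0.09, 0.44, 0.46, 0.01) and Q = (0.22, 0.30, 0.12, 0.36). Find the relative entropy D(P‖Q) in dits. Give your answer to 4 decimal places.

D(P‖Q) = Σ p·log₁₀(p/q).
  0.09·log₁₀(0.09/0.22) = -0.03494
  0.44·log₁₀(0.44/0.30) = 0.07319
  0.46·log₁₀(0.46/0.12) = 0.26845
  0.01·log₁₀(0.01/0.36) = -0.01556
D(P‖Q) = 0.2911 dits.

0.2911 dits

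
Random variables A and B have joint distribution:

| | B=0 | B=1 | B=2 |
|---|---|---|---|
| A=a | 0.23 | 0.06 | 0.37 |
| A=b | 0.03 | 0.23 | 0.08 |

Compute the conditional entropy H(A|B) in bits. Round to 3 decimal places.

0.651 bits

Marginals: p(A) = (0.6600, 0.3400), p(B) = (0.2600, 0.2900, 0.4500).
H(A|B) = Σ p(B) · H(A|B=·).
  B=0: p=0.2600, H(A|B=0) = 0.5159
  B=1: p=0.2900, H(A|B=1) = 0.7355
  B=2: p=0.4500, H(A|B=2) = 0.6752
Weighted sum = 0.651 bits.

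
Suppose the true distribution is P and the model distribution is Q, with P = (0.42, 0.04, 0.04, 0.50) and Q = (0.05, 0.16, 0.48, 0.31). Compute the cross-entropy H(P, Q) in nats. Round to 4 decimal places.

H(P,Q) = −Σ p·ln q.
  −0.42·ln(0.05) = 1.25821
  −0.04·ln(0.16) = 0.07330
  −0.04·ln(0.48) = 0.02936
  −0.50·ln(0.31) = 0.58559
H(P,Q) = 1.9465 nats.

1.9465 nats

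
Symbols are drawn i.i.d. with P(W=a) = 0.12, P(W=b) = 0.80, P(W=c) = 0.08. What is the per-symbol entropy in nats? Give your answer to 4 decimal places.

0.6350 nats

H(W) = −Σ p·ln p.
  −(0.12)·ln(0.12) = 0.25443
  −(0.80)·ln(0.80) = 0.17851
  −(0.08)·ln(0.08) = 0.20206
Sum: 0.25443 + 0.17851 + 0.20206 = 0.6350 nats.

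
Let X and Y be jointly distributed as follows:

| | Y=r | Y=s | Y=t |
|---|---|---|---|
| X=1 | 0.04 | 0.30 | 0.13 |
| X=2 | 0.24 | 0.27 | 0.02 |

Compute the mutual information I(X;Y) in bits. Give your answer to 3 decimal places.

Marginals: p(X) = (0.4700, 0.5300), p(Y) = (0.2800, 0.5700, 0.1500).
I(X;Y) = H(X) + H(Y) − H(X,Y).
H(X) = 0.9974, H(Y) = 1.3870, H(X,Y) = 2.2065.
I(X;Y) = 0.9974 + 1.3870 − 2.2065 = 0.178 bits.

0.178 bits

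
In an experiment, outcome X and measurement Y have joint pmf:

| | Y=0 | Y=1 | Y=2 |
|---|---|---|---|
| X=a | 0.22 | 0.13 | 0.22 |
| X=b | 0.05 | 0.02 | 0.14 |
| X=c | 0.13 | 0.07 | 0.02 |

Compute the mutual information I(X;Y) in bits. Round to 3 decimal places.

Marginals: p(X) = (0.5700, 0.2100, 0.2200), p(Y) = (0.4000, 0.2200, 0.3800).
I(X;Y) = H(X) + H(Y) − H(X,Y).
H(X) = 1.4156, H(Y) = 1.5398, H(X,Y) = 2.8340.
I(X;Y) = 1.4156 + 1.5398 − 2.8340 = 0.121 bits.

0.121 bits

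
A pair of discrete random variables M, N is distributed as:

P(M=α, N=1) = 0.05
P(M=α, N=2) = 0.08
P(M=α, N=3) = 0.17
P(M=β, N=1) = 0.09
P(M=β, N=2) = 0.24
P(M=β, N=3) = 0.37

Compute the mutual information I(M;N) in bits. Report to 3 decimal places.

0.005 bits

Marginals: p(M) = (0.3000, 0.7000), p(N) = (0.1400, 0.3200, 0.5400).
I(M;N) = Σ p(x,y)·log₂[p(x,y)/(p(x)p(y))].
  (α,1): 0.05·log₂(1.1905) = 0.0126
  (α,2): 0.08·log₂(0.8333) = -0.0210
  (α,3): 0.17·log₂(1.0494) = 0.0118
  (β,1): 0.09·log₂(0.9184) = -0.0111
  (β,2): 0.24·log₂(1.0714) = 0.0239
  (β,3): 0.37·log₂(0.9788) = -0.0114
Sum = 0.005 bits.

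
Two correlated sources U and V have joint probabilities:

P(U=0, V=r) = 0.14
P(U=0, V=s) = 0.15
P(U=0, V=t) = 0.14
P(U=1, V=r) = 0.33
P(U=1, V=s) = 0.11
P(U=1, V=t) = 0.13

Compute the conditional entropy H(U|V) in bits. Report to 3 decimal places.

Marginals: p(U) = (0.4300, 0.5700), p(V) = (0.4700, 0.2600, 0.2700).
H(U|V) = Σ p(V) · H(U|V=·).
  V=r: p=0.4700, H(U|V=r) = 0.8787
  V=s: p=0.2600, H(U|V=s) = 0.9829
  V=t: p=0.2700, H(U|V=t) = 0.9990
Weighted sum = 0.938 bits.

0.938 bits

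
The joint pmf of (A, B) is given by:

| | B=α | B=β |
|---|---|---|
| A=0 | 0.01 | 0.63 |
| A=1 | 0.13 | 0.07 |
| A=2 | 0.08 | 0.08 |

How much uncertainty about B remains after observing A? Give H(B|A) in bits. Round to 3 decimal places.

0.421 bits

Chain rule: H(B|A) = H(A,B) − H(A).
Marginals: p(A) = (0.6400, 0.2000, 0.1600), p(B) = (0.2200, 0.7800).
H(A,B) = 1.7206 bits; H(A) = 1.2995 bits.
H(B|A) = 1.7206 − 1.2995 = 0.421 bits.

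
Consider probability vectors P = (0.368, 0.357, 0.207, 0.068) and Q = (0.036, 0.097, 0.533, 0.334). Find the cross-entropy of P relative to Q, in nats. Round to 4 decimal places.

2.2610 nats

H(P,Q) = −Σ p·ln q.
  −0.368·ln(0.036) = 1.22332
  −0.357·ln(0.097) = 0.83290
  −0.207·ln(0.533) = 0.13025
  −0.068·ln(0.334) = 0.07457
H(P,Q) = 2.2610 nats.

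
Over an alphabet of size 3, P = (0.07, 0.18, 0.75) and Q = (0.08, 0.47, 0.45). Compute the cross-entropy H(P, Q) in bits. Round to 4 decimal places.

1.3151 bits

H(P,Q) = −Σ p·log₂ q.
  −0.07·log₂(0.08) = 0.25507
  −0.18·log₂(0.47) = 0.19607
  −0.75·log₂(0.45) = 0.86400
H(P,Q) = 1.3151 bits.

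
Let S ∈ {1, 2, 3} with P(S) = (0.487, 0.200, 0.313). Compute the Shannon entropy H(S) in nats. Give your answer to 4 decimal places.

1.0358 nats

H(S) = −Σ p·ln p.
  −(0.487)·ln(0.487) = 0.35039
  −(0.200)·ln(0.200) = 0.32189
  −(0.313)·ln(0.313) = 0.36357
Sum: 0.35039 + 0.32189 + 0.36357 = 1.0358 nats.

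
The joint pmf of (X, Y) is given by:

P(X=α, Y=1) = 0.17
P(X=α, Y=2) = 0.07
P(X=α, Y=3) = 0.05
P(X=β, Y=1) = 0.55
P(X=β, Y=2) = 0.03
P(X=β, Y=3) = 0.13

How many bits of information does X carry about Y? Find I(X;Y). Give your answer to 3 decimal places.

0.059 bits

Marginals: p(X) = (0.2900, 0.7100), p(Y) = (0.7200, 0.1000, 0.1800).
I(X;Y) = H(X) + H(Y) − H(X,Y).
H(X) = 0.8687, H(Y) = 1.1187, H(X,Y) = 1.9280.
I(X;Y) = 0.8687 + 1.1187 − 1.9280 = 0.059 bits.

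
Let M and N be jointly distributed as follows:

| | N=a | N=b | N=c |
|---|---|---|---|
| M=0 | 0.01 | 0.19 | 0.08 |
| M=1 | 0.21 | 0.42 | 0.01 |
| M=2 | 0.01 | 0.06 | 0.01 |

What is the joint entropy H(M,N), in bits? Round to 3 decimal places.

H(M,N) = −Σ p(x,y)·log₂ p(x,y) over all 9 cells.
  cell (0,a): −0.01·log₂0.01 = 0.0664
  cell (0,b): −0.19·log₂0.19 = 0.4552
  cell (0,c): −0.08·log₂0.08 = 0.2915
  cell (1,a): −0.21·log₂0.21 = 0.4728
  cell (1,b): −0.42·log₂0.42 = 0.5256
  cell (1,c): −0.01·log₂0.01 = 0.0664
  cell (2,a): −0.01·log₂0.01 = 0.0664
  cell (2,b): −0.06·log₂0.06 = 0.2435
  cell (2,c): −0.01·log₂0.01 = 0.0664
Sum = 2.254 bits.

2.254 bits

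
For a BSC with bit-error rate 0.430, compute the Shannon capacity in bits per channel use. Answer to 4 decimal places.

0.0142 bits

Binary symmetric channel: C = 1 − h₂(ε) where h₂ is the binary entropy function.
h₂(0.430) = −0.430·log₂0.430 − 0.570·log₂0.570 = 0.9858.
C = 1 − 0.9858 = 0.0142 bits per channel use.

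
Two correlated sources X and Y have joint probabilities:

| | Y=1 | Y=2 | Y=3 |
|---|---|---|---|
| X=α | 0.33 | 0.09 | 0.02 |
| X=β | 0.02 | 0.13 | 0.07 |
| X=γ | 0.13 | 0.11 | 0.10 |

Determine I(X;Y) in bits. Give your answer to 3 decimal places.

Marginals: p(X) = (0.4400, 0.2200, 0.3400), p(Y) = (0.4800, 0.3300, 0.1900).
I(X;Y) = Σ p(x,y)·log₂[p(x,y)/(p(x)p(y))].
  (α,1): 0.33·log₂(1.5625) = 0.2125
  (α,2): 0.09·log₂(0.6198) = -0.0621
  (α,3): 0.02·log₂(0.2392) = -0.0413
  (β,1): 0.02·log₂(0.1894) = -0.0480
  (β,2): 0.13·log₂(1.7906) = 0.1093
  (β,3): 0.07·log₂(1.6746) = 0.0521
  (γ,1): 0.13·log₂(0.7966) = -0.0427
  (γ,2): 0.11·log₂(0.9804) = -0.0031
  (γ,3): 0.10·log₂(1.5480) = 0.0630
Sum = 0.240 bits.

0.240 bits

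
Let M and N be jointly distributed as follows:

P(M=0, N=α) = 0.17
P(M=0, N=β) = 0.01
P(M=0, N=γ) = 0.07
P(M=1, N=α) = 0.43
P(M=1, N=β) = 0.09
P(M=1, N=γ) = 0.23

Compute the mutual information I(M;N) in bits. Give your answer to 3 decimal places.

Marginals: p(M) = (0.2500, 0.7500), p(N) = (0.6000, 0.1000, 0.3000).
I(M;N) = Σ p(x,y)·log₂[p(x,y)/(p(x)p(y))].
  (0,α): 0.17·log₂(1.1333) = 0.0307
  (0,β): 0.01·log₂(0.4000) = -0.0132
  (0,γ): 0.07·log₂(0.9333) = -0.0070
  (1,α): 0.43·log₂(0.9556) = -0.0282
  (1,β): 0.09·log₂(1.2000) = 0.0237
  (1,γ): 0.23·log₂(1.0222) = 0.0073
Sum = 0.013 bits.

0.013 bits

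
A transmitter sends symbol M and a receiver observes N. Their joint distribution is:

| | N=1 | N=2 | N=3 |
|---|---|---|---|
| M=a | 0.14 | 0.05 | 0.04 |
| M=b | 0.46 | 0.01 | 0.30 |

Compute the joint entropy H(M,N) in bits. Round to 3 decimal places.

H(M,N) = −Σ p(x,y)·log₂ p(x,y) over all 6 cells.
  cell (a,1): −0.14·log₂0.14 = 0.3971
  cell (a,2): −0.05·log₂0.05 = 0.2161
  cell (a,3): −0.04·log₂0.04 = 0.1858
  cell (b,1): −0.46·log₂0.46 = 0.5153
  cell (b,2): −0.01·log₂0.01 = 0.0664
  cell (b,3): −0.30·log₂0.30 = 0.5211
Sum = 1.902 bits.

1.902 bits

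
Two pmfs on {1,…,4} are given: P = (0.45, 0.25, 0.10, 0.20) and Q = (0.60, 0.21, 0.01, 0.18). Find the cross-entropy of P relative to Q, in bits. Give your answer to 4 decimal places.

2.0537 bits

H(P,Q) = −Σ p·log₂ q.
  −0.45·log₂(0.60) = 0.33163
  −0.25·log₂(0.21) = 0.56288
  −0.10·log₂(0.01) = 0.66439
  −0.20·log₂(0.18) = 0.49479
H(P,Q) = 2.0537 bits.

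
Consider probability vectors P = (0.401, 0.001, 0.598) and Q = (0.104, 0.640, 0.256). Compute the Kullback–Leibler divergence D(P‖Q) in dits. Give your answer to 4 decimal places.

D(P‖Q) = Σ p·log₁₀(p/q).
  0.401·log₁₀(0.401/0.104) = 0.23503
  0.001·log₁₀(0.001/0.640) = -0.00281
  0.598·log₁₀(0.598/0.256) = 0.22034
D(P‖Q) = 0.4526 dits.

0.4526 dits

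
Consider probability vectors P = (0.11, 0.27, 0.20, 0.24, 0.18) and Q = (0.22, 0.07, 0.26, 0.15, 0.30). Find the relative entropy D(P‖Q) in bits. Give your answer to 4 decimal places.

0.3702 bits

D(P‖Q) = Σ p·log₂(p/q).
  0.11·log₂(0.11/0.22) = -0.11000
  0.27·log₂(0.27/0.07) = 0.52583
  0.20·log₂(0.20/0.26) = -0.07570
  0.24·log₂(0.24/0.15) = 0.16274
  0.18·log₂(0.18/0.30) = -0.13265
D(P‖Q) = 0.3702 bits.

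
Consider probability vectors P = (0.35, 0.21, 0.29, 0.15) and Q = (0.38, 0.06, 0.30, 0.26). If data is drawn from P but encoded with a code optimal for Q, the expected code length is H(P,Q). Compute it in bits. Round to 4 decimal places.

H(P,Q) = −Σ p·log₂ q.
  −0.35·log₂(0.38) = 0.48858
  −0.21·log₂(0.06) = 0.85237
  −0.29·log₂(0.30) = 0.50372
  −0.15·log₂(0.26) = 0.29151
H(P,Q) = 2.1362 bits.

2.1362 bits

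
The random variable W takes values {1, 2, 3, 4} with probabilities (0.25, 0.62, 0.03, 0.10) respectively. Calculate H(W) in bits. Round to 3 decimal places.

H(W) = −Σ p·log₂ p.
  −(0.25)·log₂(0.25) = 0.5000
  −(0.62)·log₂(0.62) = 0.4276
  −(0.03)·log₂(0.03) = 0.1518
  −(0.10)·log₂(0.10) = 0.3322
Sum: 0.5000 + 0.4276 + 0.1518 + 0.3322 = 1.412 bits.

1.412 bits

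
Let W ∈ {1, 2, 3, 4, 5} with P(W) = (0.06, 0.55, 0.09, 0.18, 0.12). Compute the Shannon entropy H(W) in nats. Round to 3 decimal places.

H(W) = −Σ p·ln p.
  −(0.06)·ln(0.06) = 0.1688
  −(0.55)·ln(0.55) = 0.3288
  −(0.09)·ln(0.09) = 0.2167
  −(0.18)·ln(0.18) = 0.3087
  −(0.12)·ln(0.12) = 0.2544
Sum: 0.1688 + 0.3288 + 0.2167 + 0.3087 + 0.2544 = 1.277 nats.

1.277 nats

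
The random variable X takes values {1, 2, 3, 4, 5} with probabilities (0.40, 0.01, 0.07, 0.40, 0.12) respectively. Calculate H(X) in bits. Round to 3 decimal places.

1.760 bits

H(X) = −Σ p·log₂ p.
  −(0.40)·log₂(0.40) = 0.5288
  −(0.01)·log₂(0.01) = 0.0664
  −(0.07)·log₂(0.07) = 0.2686
  −(0.40)·log₂(0.40) = 0.5288
  −(0.12)·log₂(0.12) = 0.3671
Sum: 0.5288 + 0.0664 + 0.2686 + 0.5288 + 0.3671 = 1.760 bits.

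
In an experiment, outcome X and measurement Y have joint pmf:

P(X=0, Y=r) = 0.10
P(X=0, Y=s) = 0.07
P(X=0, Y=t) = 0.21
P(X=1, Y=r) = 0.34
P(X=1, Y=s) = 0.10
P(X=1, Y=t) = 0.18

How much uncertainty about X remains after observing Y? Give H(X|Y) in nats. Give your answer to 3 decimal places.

0.620 nats

Chain rule: H(X|Y) = H(X,Y) − H(Y).
Marginals: p(X) = (0.3800, 0.6200), p(Y) = (0.4400, 0.1700, 0.3900).
H(X,Y) = 1.6499 nats; H(Y) = 1.0297 nats.
H(X|Y) = 1.6499 − 1.0297 = 0.620 nats.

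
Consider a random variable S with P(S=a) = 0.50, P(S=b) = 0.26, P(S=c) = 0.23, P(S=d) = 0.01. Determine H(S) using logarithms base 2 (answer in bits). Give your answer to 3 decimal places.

1.559 bits

H(S) = −Σ p·log₂ p.
  −(0.50)·log₂(0.50) = 0.5000
  −(0.26)·log₂(0.26) = 0.5053
  −(0.23)·log₂(0.23) = 0.4877
  −(0.01)·log₂(0.01) = 0.0664
Sum: 0.5000 + 0.5053 + 0.4877 + 0.0664 = 1.559 bits.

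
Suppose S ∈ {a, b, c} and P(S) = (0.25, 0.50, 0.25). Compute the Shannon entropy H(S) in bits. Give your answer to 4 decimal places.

1.5000 bits

H(S) = −Σ p·log₂ p.
  −(0.25)·log₂(0.25) = 0.50000
  −(0.50)·log₂(0.50) = 0.50000
  −(0.25)·log₂(0.25) = 0.50000
Sum: 0.50000 + 0.50000 + 0.50000 = 1.5000 bits.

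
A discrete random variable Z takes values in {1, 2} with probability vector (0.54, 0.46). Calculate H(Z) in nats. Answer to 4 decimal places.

H(Z) = −Σ p·ln p.
  −(0.54)·ln(0.54) = 0.33274
  −(0.46)·ln(0.46) = 0.35720
Sum: 0.33274 + 0.35720 = 0.6899 nats.

0.6899 nats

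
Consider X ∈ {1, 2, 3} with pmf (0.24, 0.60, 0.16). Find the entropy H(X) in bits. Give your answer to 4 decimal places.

H(X) = −Σ p·log₂ p.
  −(0.24)·log₂(0.24) = 0.49413
  −(0.60)·log₂(0.60) = 0.44218
  −(0.16)·log₂(0.16) = 0.42302
Sum: 0.49413 + 0.44218 + 0.42302 = 1.3593 bits.

1.3593 bits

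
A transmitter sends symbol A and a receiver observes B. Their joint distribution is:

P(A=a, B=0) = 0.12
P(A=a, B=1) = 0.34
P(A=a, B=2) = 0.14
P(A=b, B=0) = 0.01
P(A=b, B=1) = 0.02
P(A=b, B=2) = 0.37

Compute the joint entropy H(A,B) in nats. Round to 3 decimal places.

H(A,B) = −Σ p(x,y)·ln p(x,y) over all 6 cells.
  cell (a,0): −0.12·ln0.12 = 0.2544
  cell (a,1): −0.34·ln0.34 = 0.3668
  cell (a,2): −0.14·ln0.14 = 0.2753
  cell (b,0): −0.01·ln0.01 = 0.0461
  cell (b,1): −0.02·ln0.02 = 0.0782
  cell (b,2): −0.37·ln0.37 = 0.3679
Sum = 1.389 nats.

1.389 nats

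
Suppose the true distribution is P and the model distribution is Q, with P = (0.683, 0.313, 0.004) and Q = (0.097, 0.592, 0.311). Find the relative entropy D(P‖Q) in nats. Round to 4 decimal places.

D(P‖Q) = Σ p·ln(p/q).
  0.683·ln(0.683/0.097) = 1.33307
  0.313·ln(0.313/0.592) = -0.19948
  0.004·ln(0.004/0.311) = -0.01741
D(P‖Q) = 1.1162 nats.

1.1162 nats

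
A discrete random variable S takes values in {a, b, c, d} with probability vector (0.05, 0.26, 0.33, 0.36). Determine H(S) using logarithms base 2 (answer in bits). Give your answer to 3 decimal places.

1.780 bits

H(S) = −Σ p·log₂ p.
  −(0.05)·log₂(0.05) = 0.2161
  −(0.26)·log₂(0.26) = 0.5053
  −(0.33)·log₂(0.33) = 0.5278
  −(0.36)·log₂(0.36) = 0.5306
Sum: 0.2161 + 0.5053 + 0.5278 + 0.5306 = 1.780 bits.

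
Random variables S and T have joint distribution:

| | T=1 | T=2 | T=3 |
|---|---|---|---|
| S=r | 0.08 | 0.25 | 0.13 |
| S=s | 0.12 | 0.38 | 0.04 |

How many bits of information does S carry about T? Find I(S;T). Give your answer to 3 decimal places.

0.057 bits

Marginals: p(S) = (0.4600, 0.5400), p(T) = (0.2000, 0.6300, 0.1700).
I(S;T) = H(S) + H(T) − H(S,T).
H(S) = 0.9954, H(T) = 1.3189, H(S,T) = 2.2574.
I(S;T) = 0.9954 + 1.3189 − 2.2574 = 0.057 bits.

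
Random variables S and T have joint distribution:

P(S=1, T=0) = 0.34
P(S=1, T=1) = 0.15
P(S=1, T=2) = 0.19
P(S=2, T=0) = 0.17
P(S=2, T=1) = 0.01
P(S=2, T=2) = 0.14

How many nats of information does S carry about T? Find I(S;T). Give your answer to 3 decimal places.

Marginals: p(S) = (0.6800, 0.3200), p(T) = (0.5100, 0.1600, 0.3300).
I(S;T) = Σ p(x,y)·ln[p(x,y)/(p(x)p(y))].
  (1,0): 0.34·ln(0.9804) = -0.0067
  (1,1): 0.15·ln(1.3787) = 0.0482
  (1,2): 0.19·ln(0.8467) = -0.0316
  (2,0): 0.17·ln(1.0417) = 0.0069
  (2,1): 0.01·ln(0.1953) = -0.0163
  (2,2): 0.14·ln(1.3258) = 0.0395
Sum = 0.040 nats.

0.040 nats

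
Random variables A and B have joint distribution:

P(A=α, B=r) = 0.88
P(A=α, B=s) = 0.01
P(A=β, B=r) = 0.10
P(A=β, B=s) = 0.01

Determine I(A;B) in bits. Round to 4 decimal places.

0.0140 bits

Marginals: p(A) = (0.8900, 0.1100), p(B) = (0.9800, 0.0200).
I(A;B) = Σ p(x,y)·log₂[p(x,y)/(p(x)p(y))].
  (α,r): 0.88·log₂(1.0089) = 0.01130
  (α,s): 0.01·log₂(0.5618) = -0.00832
  (β,r): 0.10·log₂(0.9276) = -0.01084
  (β,s): 0.01·log₂(4.5455) = 0.02184
Sum = 0.0140 bits.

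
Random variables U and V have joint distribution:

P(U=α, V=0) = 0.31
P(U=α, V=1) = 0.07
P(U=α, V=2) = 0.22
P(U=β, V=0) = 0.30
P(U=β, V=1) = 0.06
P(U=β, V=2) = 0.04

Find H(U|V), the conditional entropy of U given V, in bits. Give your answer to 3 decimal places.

0.900 bits

Chain rule: H(U|V) = H(U,V) − H(V).
Marginals: p(U) = (0.6000, 0.4000), p(V) = (0.6100, 0.1300, 0.2600).
H(U,V) = 2.2233 bits; H(V) = 1.3229 bits.
H(U|V) = 2.2233 − 1.3229 = 0.900 bits.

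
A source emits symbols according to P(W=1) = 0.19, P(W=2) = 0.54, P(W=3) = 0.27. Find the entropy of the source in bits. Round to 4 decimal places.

1.4453 bits

H(W) = −Σ p·log₂ p.
  −(0.19)·log₂(0.19) = 0.45523
  −(0.54)·log₂(0.54) = 0.48004
  −(0.27)·log₂(0.27) = 0.51002
Sum: 0.45523 + 0.48004 + 0.51002 = 1.4453 bits.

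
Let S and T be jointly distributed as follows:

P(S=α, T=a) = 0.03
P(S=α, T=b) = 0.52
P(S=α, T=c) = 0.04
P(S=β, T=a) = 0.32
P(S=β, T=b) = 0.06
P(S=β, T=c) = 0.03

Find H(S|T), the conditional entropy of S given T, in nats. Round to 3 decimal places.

Marginals: p(S) = (0.5900, 0.4100), p(T) = (0.3500, 0.5800, 0.0700).
H(S|T) = Σ p(T) · H(S|T=·).
  T=a: p=0.3500, H(S|T=a) = 0.2925
  T=b: p=0.5800, H(S|T=b) = 0.3326
  T=c: p=0.0700, H(S|T=c) = 0.6829
Weighted sum = 0.343 nats.

0.343 nats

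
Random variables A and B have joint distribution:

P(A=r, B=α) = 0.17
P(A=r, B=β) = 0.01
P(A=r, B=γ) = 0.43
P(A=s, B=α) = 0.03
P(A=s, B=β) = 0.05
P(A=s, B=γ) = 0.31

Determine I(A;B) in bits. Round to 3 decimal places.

Marginals: p(A) = (0.6100, 0.3900), p(B) = (0.2000, 0.0600, 0.7400).
I(A;B) = Σ p(x,y)·log₂[p(x,y)/(p(x)p(y))].
  (r,α): 0.17·log₂(1.3934) = 0.0814
  (r,β): 0.01·log₂(0.2732) = -0.0187
  (r,γ): 0.43·log₂(0.9526) = -0.0301
  (s,α): 0.03·log₂(0.3846) = -0.0414
  (s,β): 0.05·log₂(2.1368) = 0.0548
  (s,γ): 0.31·log₂(1.0742) = 0.0320
Sum = 0.078 bits.

0.078 bits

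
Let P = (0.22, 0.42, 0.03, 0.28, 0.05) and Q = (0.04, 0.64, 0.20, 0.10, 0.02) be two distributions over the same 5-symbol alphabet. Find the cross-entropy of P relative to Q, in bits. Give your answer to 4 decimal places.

2.5741 bits

H(P,Q) = −Σ p·log₂ q.
  −0.22·log₂(0.04) = 1.02165
  −0.42·log₂(0.64) = 0.27042
  −0.03·log₂(0.20) = 0.06966
  −0.28·log₂(0.10) = 0.93014
  −0.05·log₂(0.02) = 0.28219
H(P,Q) = 2.5741 bits.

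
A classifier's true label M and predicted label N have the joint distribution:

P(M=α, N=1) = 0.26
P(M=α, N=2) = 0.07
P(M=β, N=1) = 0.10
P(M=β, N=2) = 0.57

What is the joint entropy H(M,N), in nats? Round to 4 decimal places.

H(M,N) = −Σ p(x,y)·ln p(x,y) over all 4 cells.
  cell (α,1): −0.26·ln0.26 = 0.35024
  cell (α,2): −0.07·ln0.07 = 0.18615
  cell (β,1): −0.10·ln0.10 = 0.23026
  cell (β,2): −0.57·ln0.57 = 0.32041
Sum = 1.0871 nats.

1.0871 nats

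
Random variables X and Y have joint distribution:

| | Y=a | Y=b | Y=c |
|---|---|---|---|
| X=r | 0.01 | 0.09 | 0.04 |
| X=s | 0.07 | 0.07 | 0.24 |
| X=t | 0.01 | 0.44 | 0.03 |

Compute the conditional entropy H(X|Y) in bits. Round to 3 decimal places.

Chain rule: H(X|Y) = H(X,Y) − H(Y).
Marginals: p(X) = (0.1400, 0.3800, 0.4800), p(Y) = (0.0900, 0.6000, 0.3100).
H(X,Y) = 2.3354 bits; H(Y) = 1.2786 bits.
H(X|Y) = 2.3354 − 1.2786 = 1.057 bits.

1.057 bits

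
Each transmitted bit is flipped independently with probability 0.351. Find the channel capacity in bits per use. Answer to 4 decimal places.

0.0650 bits

Binary symmetric channel: C = 1 − h₂(ε) where h₂ is the binary entropy function.
h₂(0.351) = −0.351·log₂0.351 − 0.649·log₂0.649 = 0.9350.
C = 1 − 0.9350 = 0.0650 bits per channel use.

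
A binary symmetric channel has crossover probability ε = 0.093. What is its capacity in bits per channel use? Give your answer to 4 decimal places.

0.5536 bits

Binary symmetric channel: C = 1 − h₂(ε) where h₂ is the binary entropy function.
h₂(0.093) = −0.093·log₂0.093 − 0.907·log₂0.907 = 0.4464.
C = 1 − 0.4464 = 0.5536 bits per channel use.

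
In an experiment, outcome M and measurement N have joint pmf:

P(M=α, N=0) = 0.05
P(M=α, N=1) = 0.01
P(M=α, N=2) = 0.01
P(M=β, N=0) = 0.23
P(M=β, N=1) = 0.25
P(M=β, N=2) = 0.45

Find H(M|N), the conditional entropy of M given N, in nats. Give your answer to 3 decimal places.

Chain rule: H(M|N) = H(M,N) − H(N).
Marginals: p(M) = (0.0700, 0.9300), p(N) = (0.2800, 0.2600, 0.4600).
H(M,N) = 1.2858 nats; H(N) = 1.0639 nats.
H(M|N) = 1.2858 − 1.0639 = 0.222 nats.

0.222 nats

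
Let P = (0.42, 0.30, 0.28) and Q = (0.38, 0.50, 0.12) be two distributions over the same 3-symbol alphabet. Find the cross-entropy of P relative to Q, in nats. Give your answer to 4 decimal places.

1.2080 nats

H(P,Q) = −Σ p·ln q.
  −0.42·ln(0.38) = 0.40639
  −0.30·ln(0.50) = 0.20794
  −0.28·ln(0.12) = 0.59367
H(P,Q) = 1.2080 nats.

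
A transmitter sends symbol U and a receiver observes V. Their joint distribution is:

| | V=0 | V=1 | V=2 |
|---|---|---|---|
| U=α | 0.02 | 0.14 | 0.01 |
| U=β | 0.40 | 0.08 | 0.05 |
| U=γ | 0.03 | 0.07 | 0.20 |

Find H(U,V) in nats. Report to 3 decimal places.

H(U,V) = −Σ p(x,y)·ln p(x,y) over all 9 cells.
  cell (α,0): −0.02·ln0.02 = 0.0782
  cell (α,1): −0.14·ln0.14 = 0.2753
  cell (α,2): −0.01·ln0.01 = 0.0461
  cell (β,0): −0.40·ln0.40 = 0.3665
  cell (β,1): −0.08·ln0.08 = 0.2021
  cell (β,2): −0.05·ln0.05 = 0.1498
  cell (γ,0): −0.03·ln0.03 = 0.1052
  cell (γ,1): −0.07·ln0.07 = 0.1861
  cell (γ,2): −0.20·ln0.20 = 0.3219
Sum = 1.731 nats.

1.731 nats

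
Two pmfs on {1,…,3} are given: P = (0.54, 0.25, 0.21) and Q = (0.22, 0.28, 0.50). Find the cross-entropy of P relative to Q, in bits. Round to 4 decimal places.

1.8487 bits

H(P,Q) = −Σ p·log₂ q.
  −0.54·log₂(0.22) = 1.17959
  −0.25·log₂(0.28) = 0.45913
  −0.21·log₂(0.50) = 0.21000
H(P,Q) = 1.8487 bits.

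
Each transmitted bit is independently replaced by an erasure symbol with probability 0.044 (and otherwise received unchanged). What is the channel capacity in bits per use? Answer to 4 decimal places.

Binary erasure channel: capacity C = 1 − ε.
C = 1 − 0.044 = 0.9560 bits per channel use.

0.9560 bits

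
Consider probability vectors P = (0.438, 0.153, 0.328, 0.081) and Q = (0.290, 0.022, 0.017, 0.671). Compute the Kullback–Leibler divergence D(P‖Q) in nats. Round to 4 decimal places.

D(P‖Q) = Σ p·ln(p/q).
  0.438·ln(0.438/0.290) = 0.18060
  0.153·ln(0.153/0.022) = 0.29673
  0.328·ln(0.328/0.017) = 0.97081
  0.081·ln(0.081/0.671) = -0.17126
D(P‖Q) = 1.2769 nats.

1.2769 nats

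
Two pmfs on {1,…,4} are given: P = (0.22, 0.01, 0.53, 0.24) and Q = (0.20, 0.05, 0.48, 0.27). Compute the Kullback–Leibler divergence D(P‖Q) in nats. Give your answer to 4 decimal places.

0.0291 nats

D(P‖Q) = Σ p·ln(p/q).
  0.22·ln(0.22/0.20) = 0.02097
  0.01·ln(0.01/0.05) = -0.01609
  0.53·ln(0.53/0.48) = 0.05252
  0.24·ln(0.24/0.27) = -0.02827
D(P‖Q) = 0.0291 nats.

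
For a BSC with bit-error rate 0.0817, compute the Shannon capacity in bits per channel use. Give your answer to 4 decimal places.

0.5919 bits

Binary symmetric channel: C = 1 − h₂(ε) where h₂ is the binary entropy function.
h₂(0.0817) = −0.0817·log₂0.0817 − 0.9183·log₂0.9183 = 0.4081.
C = 1 − 0.4081 = 0.5919 bits per channel use.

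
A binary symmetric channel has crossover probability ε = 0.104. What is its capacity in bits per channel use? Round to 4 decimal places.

0.5185 bits

Binary symmetric channel: C = 1 − h₂(ε) where h₂ is the binary entropy function.
h₂(0.104) = −0.104·log₂0.104 − 0.896·log₂0.896 = 0.4815.
C = 1 − 0.4815 = 0.5185 bits per channel use.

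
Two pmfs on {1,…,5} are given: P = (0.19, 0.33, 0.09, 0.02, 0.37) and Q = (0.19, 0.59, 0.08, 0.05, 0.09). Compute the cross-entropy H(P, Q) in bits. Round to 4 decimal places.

2.4062 bits

H(P,Q) = −Σ p·log₂ q.
  −0.19·log₂(0.19) = 0.45523
  −0.33·log₂(0.59) = 0.25120
  −0.09·log₂(0.08) = 0.32795
  −0.02·log₂(0.05) = 0.08644
  −0.37·log₂(0.09) = 1.28535
H(P,Q) = 2.4062 bits.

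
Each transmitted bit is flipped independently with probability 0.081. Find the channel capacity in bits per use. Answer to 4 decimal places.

Binary symmetric channel: C = 1 − h₂(ε) where h₂ is the binary entropy function.
h₂(0.081) = −0.081·log₂0.081 − 0.919·log₂0.919 = 0.4057.
C = 1 − 0.4057 = 0.5943 bits per channel use.

0.5943 bits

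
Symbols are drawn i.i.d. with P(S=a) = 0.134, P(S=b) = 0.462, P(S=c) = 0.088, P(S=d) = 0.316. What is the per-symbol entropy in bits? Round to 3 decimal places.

1.737 bits

H(S) = −Σ p·log₂ p.
  −(0.134)·log₂(0.134) = 0.3886
  −(0.462)·log₂(0.462) = 0.5147
  −(0.088)·log₂(0.088) = 0.3086
  −(0.316)·log₂(0.316) = 0.5252
Sum: 0.3886 + 0.5147 + 0.3086 + 0.5252 = 1.737 bits.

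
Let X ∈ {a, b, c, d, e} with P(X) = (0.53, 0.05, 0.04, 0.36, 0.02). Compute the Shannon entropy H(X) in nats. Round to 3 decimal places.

1.061 nats

H(X) = −Σ p·ln p.
  −(0.53)·ln(0.53) = 0.3365
  −(0.05)·ln(0.05) = 0.1498
  −(0.04)·ln(0.04) = 0.1288
  −(0.36)·ln(0.36) = 0.3678
  −(0.02)·ln(0.02) = 0.0782
Sum: 0.3365 + 0.1498 + 0.1288 + 0.3678 + 0.0782 = 1.061 nats.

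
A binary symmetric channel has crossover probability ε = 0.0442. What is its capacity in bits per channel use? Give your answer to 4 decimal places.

Binary symmetric channel: C = 1 − h₂(ε) where h₂ is the binary entropy function.
h₂(0.0442) = −0.0442·log₂0.0442 − 0.9558·log₂0.9558 = 0.2612.
C = 1 − 0.2612 = 0.7388 bits per channel use.

0.7388 bits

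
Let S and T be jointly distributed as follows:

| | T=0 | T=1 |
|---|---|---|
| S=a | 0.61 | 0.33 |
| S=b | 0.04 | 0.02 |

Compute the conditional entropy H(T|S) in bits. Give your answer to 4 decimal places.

Marginals: p(S) = (0.9400, 0.0600), p(T) = (0.6500, 0.3500).
H(T|S) = Σ p(S) · H(T|S=·).
  S=a: p=0.9400, H(T|S=a) = 0.9350
  S=b: p=0.0600, H(T|S=b) = 0.9183
Weighted sum = 0.9340 bits.

0.9340 bits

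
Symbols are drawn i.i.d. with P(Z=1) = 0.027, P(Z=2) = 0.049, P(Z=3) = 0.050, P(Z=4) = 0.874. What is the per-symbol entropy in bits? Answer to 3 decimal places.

0.740 bits

H(Z) = −Σ p·log₂ p.
  −(0.027)·log₂(0.027) = 0.1407
  −(0.049)·log₂(0.049) = 0.2132
  −(0.050)·log₂(0.050) = 0.2161
  −(0.874)·log₂(0.874) = 0.1698
Sum: 0.1407 + 0.2132 + 0.2161 + 0.1698 = 0.740 bits.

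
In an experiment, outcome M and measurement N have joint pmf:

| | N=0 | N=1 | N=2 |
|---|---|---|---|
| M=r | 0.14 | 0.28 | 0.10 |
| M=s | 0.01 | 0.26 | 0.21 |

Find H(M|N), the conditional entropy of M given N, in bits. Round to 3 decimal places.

0.874 bits

Chain rule: H(M|N) = H(M,N) − H(N).
Marginals: p(M) = (0.5200, 0.4800), p(N) = (0.1500, 0.5400, 0.3100).
H(M,N) = 2.2881 bits; H(N) = 1.4144 bits.
H(M|N) = 2.2881 − 1.4144 = 0.874 bits.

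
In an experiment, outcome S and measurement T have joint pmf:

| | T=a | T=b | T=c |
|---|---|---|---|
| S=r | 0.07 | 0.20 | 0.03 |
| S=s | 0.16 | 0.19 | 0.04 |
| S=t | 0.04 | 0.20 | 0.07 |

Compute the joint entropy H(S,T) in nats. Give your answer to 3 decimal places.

H(S,T) = −Σ p(x,y)·ln p(x,y) over all 9 cells.
  cell (r,a): −0.07·ln0.07 = 0.1861
  cell (r,b): −0.20·ln0.20 = 0.3219
  cell (r,c): −0.03·ln0.03 = 0.1052
  cell (s,a): −0.16·ln0.16 = 0.2932
  cell (s,b): −0.19·ln0.19 = 0.3155
  cell (s,c): −0.04·ln0.04 = 0.1288
  cell (t,a): −0.04·ln0.04 = 0.1288
  cell (t,b): −0.20·ln0.20 = 0.3219
  cell (t,c): −0.07·ln0.07 = 0.1861
Sum = 1.988 nats.

1.988 nats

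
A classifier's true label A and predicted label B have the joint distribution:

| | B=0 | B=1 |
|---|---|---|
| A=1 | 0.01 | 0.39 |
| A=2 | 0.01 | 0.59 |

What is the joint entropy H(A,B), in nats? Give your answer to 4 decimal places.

0.7706 nats

H(A,B) = −Σ p(x,y)·ln p(x,y) over all 4 cells.
  cell (1,0): −0.01·ln0.01 = 0.04605
  cell (1,1): −0.39·ln0.39 = 0.36723
  cell (2,0): −0.01·ln0.01 = 0.04605
  cell (2,1): −0.59·ln0.59 = 0.31130
Sum = 0.7706 nats.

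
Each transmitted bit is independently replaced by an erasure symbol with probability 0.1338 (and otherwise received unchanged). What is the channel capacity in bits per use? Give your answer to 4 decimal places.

Binary erasure channel: capacity C = 1 − ε.
C = 1 − 0.1338 = 0.8662 bits per channel use.

0.8662 bits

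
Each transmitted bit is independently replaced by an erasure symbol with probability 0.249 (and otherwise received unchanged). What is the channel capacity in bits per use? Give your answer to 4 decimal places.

Binary erasure channel: capacity C = 1 − ε.
C = 1 − 0.249 = 0.7510 bits per channel use.

0.7510 bits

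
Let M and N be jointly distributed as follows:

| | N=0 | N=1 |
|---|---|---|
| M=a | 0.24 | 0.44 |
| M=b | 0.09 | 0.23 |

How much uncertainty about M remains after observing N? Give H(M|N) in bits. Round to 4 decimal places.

0.9007 bits

Chain rule: H(M|N) = H(M,N) − H(N).
Marginals: p(M) = (0.6800, 0.3200), p(N) = (0.3300, 0.6700).
H(M,N) = 1.8156 bits; H(N) = 0.9149 bits.
H(M|N) = 1.8156 − 0.9149 = 0.9007 bits.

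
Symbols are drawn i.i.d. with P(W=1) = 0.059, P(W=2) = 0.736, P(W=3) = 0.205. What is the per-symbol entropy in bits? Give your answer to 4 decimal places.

1.0351 bits

H(W) = −Σ p·log₂ p.
  −(0.059)·log₂(0.059) = 0.24091
  −(0.736)·log₂(0.736) = 0.32548
  −(0.205)·log₂(0.205) = 0.46869
Sum: 0.24091 + 0.32548 + 0.46869 = 1.0351 bits.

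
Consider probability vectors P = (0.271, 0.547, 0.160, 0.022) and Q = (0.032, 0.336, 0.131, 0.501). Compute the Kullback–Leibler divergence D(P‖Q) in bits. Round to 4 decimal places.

1.1668 bits

D(P‖Q) = Σ p·log₂(p/q).
  0.271·log₂(0.271/0.032) = 0.83526
  0.547·log₂(0.547/0.336) = 0.38458
  0.160·log₂(0.160/0.131) = 0.04616
  0.022·log₂(0.022/0.501) = -0.09920
D(P‖Q) = 1.1668 bits.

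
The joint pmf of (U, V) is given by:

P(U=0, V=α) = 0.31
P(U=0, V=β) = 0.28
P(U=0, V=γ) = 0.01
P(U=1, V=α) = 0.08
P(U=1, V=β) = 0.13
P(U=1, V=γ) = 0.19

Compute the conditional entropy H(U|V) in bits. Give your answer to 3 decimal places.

0.712 bits

Chain rule: H(U|V) = H(U,V) − H(V).
Marginals: p(U) = (0.6000, 0.4000), p(V) = (0.3900, 0.4100, 0.2000).
H(U,V) = 2.2338 bits; H(V) = 1.5216 bits.
H(U|V) = 2.2338 − 1.5216 = 0.712 bits.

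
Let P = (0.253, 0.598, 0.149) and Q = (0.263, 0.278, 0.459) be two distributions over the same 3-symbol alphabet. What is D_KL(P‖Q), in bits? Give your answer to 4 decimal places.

D(P‖Q) = Σ p·log₂(p/q).
  0.253·log₂(0.253/0.263) = -0.01415
  0.598·log₂(0.598/0.278) = 0.66083
  0.149·log₂(0.149/0.459) = -0.24185
D(P‖Q) = 0.4048 bits.

0.4048 bits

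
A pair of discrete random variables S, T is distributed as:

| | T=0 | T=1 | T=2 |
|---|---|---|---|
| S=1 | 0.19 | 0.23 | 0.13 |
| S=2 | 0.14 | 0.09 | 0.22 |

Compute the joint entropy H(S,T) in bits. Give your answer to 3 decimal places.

H(S,T) = −Σ p(x,y)·log₂ p(x,y) over all 6 cells.
  cell (1,0): −0.19·log₂0.19 = 0.4552
  cell (1,1): −0.23·log₂0.23 = 0.4877
  cell (1,2): −0.13·log₂0.13 = 0.3826
  cell (2,0): −0.14·log₂0.14 = 0.3971
  cell (2,1): −0.09·log₂0.09 = 0.3127
  cell (2,2): −0.22·log₂0.22 = 0.4806
Sum = 2.516 bits.

2.516 bits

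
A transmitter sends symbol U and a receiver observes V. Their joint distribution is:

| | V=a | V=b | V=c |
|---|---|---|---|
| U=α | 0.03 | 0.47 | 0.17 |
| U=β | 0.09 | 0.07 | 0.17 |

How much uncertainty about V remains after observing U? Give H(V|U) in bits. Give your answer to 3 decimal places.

Marginals: p(U) = (0.6700, 0.3300), p(V) = (0.1200, 0.5400, 0.3400).
H(V|U) = Σ p(U) · H(V|U=·).
  U=α: p=0.6700, H(V|U=α) = 1.0615
  U=β: p=0.3300, H(V|U=β) = 1.4787
Weighted sum = 1.199 bits.

1.199 bits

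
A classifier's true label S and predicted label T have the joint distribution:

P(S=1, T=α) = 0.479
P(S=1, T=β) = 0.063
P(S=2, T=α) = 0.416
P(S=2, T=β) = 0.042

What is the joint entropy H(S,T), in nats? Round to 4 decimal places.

H(S,T) = −Σ p(x,y)·ln p(x,y) over all 4 cells.
  cell (1,α): −0.479·ln0.479 = 0.35257
  cell (1,β): −0.063·ln0.063 = 0.17417
  cell (2,α): −0.416·ln0.416 = 0.36486
  cell (2,β): −0.042·ln0.042 = 0.13314
Sum = 1.0247 nats.

1.0247 nats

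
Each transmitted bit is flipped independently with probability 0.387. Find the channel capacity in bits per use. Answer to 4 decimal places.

Binary symmetric channel: C = 1 − h₂(ε) where h₂ is the binary entropy function.
h₂(0.387) = −0.387·log₂0.387 − 0.613·log₂0.613 = 0.9628.
C = 1 − 0.9628 = 0.0372 bits per channel use.

0.0372 bits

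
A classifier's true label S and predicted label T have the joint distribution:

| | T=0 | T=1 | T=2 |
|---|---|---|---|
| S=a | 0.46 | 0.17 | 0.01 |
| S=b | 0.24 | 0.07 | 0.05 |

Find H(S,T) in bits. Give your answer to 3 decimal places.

H(S,T) = −Σ p(x,y)·log₂ p(x,y) over all 6 cells.
  cell (a,0): −0.46·log₂0.46 = 0.5153
  cell (a,1): −0.17·log₂0.17 = 0.4346
  cell (a,2): −0.01·log₂0.01 = 0.0664
  cell (b,0): −0.24·log₂0.24 = 0.4941
  cell (b,1): −0.07·log₂0.07 = 0.2686
  cell (b,2): −0.05·log₂0.05 = 0.2161
Sum = 1.995 bits.

1.995 bits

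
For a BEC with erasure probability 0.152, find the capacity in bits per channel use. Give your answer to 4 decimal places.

Binary erasure channel: capacity C = 1 − ε.
C = 1 − 0.152 = 0.8480 bits per channel use.

0.8480 bits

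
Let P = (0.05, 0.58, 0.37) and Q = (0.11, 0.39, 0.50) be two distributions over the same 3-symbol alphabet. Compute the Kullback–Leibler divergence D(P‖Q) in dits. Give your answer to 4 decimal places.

D(P‖Q) = Σ p·log₁₀(p/q).
  0.05·log₁₀(0.05/0.11) = -0.01712
  0.58·log₁₀(0.58/0.39) = 0.09997
  0.37·log₁₀(0.37/0.50) = -0.04838
D(P‖Q) = 0.0345 dits.

0.0345 dits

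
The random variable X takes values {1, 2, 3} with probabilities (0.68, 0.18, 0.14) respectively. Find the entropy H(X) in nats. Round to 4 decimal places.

0.8462 nats

H(X) = −Σ p·ln p.
  −(0.68)·ln(0.68) = 0.26225
  −(0.18)·ln(0.18) = 0.30866
  −(0.14)·ln(0.14) = 0.27526
Sum: 0.26225 + 0.30866 + 0.27526 = 0.8462 nats.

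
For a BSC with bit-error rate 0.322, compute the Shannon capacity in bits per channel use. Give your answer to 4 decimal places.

0.0935 bits

Binary symmetric channel: C = 1 − h₂(ε) where h₂ is the binary entropy function.
h₂(0.322) = −0.322·log₂0.322 − 0.678·log₂0.678 = 0.9065.
C = 1 − 0.9065 = 0.0935 bits per channel use.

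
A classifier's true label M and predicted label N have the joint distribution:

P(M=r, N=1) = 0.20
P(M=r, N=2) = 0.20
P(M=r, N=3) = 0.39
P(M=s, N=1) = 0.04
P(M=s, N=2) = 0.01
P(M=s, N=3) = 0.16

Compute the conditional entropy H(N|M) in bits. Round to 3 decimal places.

Marginals: p(M) = (0.7900, 0.2100), p(N) = (0.2400, 0.2100, 0.5500).
H(N|M) = Σ p(M) · H(N|M=·).
  M=r: p=0.7900, H(N|M=r) = 1.5062
  M=s: p=0.2100, H(N|M=s) = 0.9637
Weighted sum = 1.392 bits.

1.392 bits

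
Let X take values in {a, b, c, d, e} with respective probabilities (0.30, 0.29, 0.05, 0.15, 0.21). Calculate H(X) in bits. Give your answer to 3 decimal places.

2.138 bits

H(X) = −Σ p·log₂ p.
  −(0.30)·log₂(0.30) = 0.5211
  −(0.29)·log₂(0.29) = 0.5179
  −(0.05)·log₂(0.05) = 0.2161
  −(0.15)·log₂(0.15) = 0.4105
  −(0.21)·log₂(0.21) = 0.4728
Sum: 0.5211 + 0.5179 + 0.2161 + 0.4105 + 0.4728 = 2.138 bits.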